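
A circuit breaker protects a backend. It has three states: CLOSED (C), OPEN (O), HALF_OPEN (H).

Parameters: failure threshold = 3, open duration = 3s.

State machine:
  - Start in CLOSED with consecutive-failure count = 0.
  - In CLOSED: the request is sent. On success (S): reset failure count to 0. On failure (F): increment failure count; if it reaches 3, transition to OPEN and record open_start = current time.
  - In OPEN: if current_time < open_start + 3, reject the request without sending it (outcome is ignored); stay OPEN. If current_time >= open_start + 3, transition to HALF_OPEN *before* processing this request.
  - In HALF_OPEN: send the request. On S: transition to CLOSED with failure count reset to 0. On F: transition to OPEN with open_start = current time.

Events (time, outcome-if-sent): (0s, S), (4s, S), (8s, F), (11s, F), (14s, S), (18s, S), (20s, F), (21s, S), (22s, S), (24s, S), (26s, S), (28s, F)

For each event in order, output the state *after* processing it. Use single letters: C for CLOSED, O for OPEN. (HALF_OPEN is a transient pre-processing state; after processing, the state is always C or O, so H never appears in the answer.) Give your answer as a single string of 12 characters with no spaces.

State after each event:
  event#1 t=0s outcome=S: state=CLOSED
  event#2 t=4s outcome=S: state=CLOSED
  event#3 t=8s outcome=F: state=CLOSED
  event#4 t=11s outcome=F: state=CLOSED
  event#5 t=14s outcome=S: state=CLOSED
  event#6 t=18s outcome=S: state=CLOSED
  event#7 t=20s outcome=F: state=CLOSED
  event#8 t=21s outcome=S: state=CLOSED
  event#9 t=22s outcome=S: state=CLOSED
  event#10 t=24s outcome=S: state=CLOSED
  event#11 t=26s outcome=S: state=CLOSED
  event#12 t=28s outcome=F: state=CLOSED

Answer: CCCCCCCCCCCC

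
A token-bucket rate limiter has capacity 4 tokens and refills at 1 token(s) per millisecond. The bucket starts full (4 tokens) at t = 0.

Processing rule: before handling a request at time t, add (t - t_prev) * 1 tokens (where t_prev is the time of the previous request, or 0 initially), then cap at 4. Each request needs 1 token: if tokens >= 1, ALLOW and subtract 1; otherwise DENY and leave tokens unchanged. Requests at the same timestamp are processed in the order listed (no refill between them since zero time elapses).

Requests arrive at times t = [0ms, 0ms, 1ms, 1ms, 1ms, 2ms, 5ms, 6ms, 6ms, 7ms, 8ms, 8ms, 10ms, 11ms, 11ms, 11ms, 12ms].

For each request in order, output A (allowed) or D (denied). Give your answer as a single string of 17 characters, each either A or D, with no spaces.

Answer: AAAAAAAAAAAAAAADA

Derivation:
Simulating step by step:
  req#1 t=0ms: ALLOW
  req#2 t=0ms: ALLOW
  req#3 t=1ms: ALLOW
  req#4 t=1ms: ALLOW
  req#5 t=1ms: ALLOW
  req#6 t=2ms: ALLOW
  req#7 t=5ms: ALLOW
  req#8 t=6ms: ALLOW
  req#9 t=6ms: ALLOW
  req#10 t=7ms: ALLOW
  req#11 t=8ms: ALLOW
  req#12 t=8ms: ALLOW
  req#13 t=10ms: ALLOW
  req#14 t=11ms: ALLOW
  req#15 t=11ms: ALLOW
  req#16 t=11ms: DENY
  req#17 t=12ms: ALLOW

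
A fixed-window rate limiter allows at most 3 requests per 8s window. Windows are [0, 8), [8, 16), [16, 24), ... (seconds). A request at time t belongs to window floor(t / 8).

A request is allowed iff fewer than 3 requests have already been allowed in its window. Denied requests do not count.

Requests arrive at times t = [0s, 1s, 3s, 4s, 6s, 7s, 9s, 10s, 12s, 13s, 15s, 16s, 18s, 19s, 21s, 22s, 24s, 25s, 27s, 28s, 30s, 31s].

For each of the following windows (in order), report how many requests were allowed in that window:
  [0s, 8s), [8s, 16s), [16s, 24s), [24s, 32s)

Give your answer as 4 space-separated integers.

Answer: 3 3 3 3

Derivation:
Processing requests:
  req#1 t=0s (window 0): ALLOW
  req#2 t=1s (window 0): ALLOW
  req#3 t=3s (window 0): ALLOW
  req#4 t=4s (window 0): DENY
  req#5 t=6s (window 0): DENY
  req#6 t=7s (window 0): DENY
  req#7 t=9s (window 1): ALLOW
  req#8 t=10s (window 1): ALLOW
  req#9 t=12s (window 1): ALLOW
  req#10 t=13s (window 1): DENY
  req#11 t=15s (window 1): DENY
  req#12 t=16s (window 2): ALLOW
  req#13 t=18s (window 2): ALLOW
  req#14 t=19s (window 2): ALLOW
  req#15 t=21s (window 2): DENY
  req#16 t=22s (window 2): DENY
  req#17 t=24s (window 3): ALLOW
  req#18 t=25s (window 3): ALLOW
  req#19 t=27s (window 3): ALLOW
  req#20 t=28s (window 3): DENY
  req#21 t=30s (window 3): DENY
  req#22 t=31s (window 3): DENY

Allowed counts by window: 3 3 3 3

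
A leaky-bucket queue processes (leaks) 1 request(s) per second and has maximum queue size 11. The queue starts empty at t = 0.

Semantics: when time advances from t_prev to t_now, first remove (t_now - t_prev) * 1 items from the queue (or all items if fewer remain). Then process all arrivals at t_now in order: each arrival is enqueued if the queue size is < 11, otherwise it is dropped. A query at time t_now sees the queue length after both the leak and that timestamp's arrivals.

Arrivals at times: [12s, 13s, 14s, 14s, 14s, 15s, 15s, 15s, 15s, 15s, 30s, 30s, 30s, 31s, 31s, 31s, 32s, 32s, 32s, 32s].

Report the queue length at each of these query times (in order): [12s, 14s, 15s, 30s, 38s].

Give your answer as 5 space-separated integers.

Answer: 1 3 7 3 2

Derivation:
Queue lengths at query times:
  query t=12s: backlog = 1
  query t=14s: backlog = 3
  query t=15s: backlog = 7
  query t=30s: backlog = 3
  query t=38s: backlog = 2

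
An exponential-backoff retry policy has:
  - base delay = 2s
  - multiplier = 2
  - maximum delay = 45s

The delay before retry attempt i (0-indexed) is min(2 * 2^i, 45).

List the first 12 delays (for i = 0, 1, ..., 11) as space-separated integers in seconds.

Computing each delay:
  i=0: min(2*2^0, 45) = 2
  i=1: min(2*2^1, 45) = 4
  i=2: min(2*2^2, 45) = 8
  i=3: min(2*2^3, 45) = 16
  i=4: min(2*2^4, 45) = 32
  i=5: min(2*2^5, 45) = 45
  i=6: min(2*2^6, 45) = 45
  i=7: min(2*2^7, 45) = 45
  i=8: min(2*2^8, 45) = 45
  i=9: min(2*2^9, 45) = 45
  i=10: min(2*2^10, 45) = 45
  i=11: min(2*2^11, 45) = 45

Answer: 2 4 8 16 32 45 45 45 45 45 45 45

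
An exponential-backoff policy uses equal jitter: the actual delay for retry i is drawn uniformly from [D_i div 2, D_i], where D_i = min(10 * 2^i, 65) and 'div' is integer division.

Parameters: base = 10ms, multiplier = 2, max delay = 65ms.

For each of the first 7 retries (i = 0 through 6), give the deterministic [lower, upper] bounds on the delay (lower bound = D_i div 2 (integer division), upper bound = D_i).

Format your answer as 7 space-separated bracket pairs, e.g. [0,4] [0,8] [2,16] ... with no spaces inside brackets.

Computing bounds per retry:
  i=0: D_i=min(10*2^0,65)=10, bounds=[5,10]
  i=1: D_i=min(10*2^1,65)=20, bounds=[10,20]
  i=2: D_i=min(10*2^2,65)=40, bounds=[20,40]
  i=3: D_i=min(10*2^3,65)=65, bounds=[32,65]
  i=4: D_i=min(10*2^4,65)=65, bounds=[32,65]
  i=5: D_i=min(10*2^5,65)=65, bounds=[32,65]
  i=6: D_i=min(10*2^6,65)=65, bounds=[32,65]

Answer: [5,10] [10,20] [20,40] [32,65] [32,65] [32,65] [32,65]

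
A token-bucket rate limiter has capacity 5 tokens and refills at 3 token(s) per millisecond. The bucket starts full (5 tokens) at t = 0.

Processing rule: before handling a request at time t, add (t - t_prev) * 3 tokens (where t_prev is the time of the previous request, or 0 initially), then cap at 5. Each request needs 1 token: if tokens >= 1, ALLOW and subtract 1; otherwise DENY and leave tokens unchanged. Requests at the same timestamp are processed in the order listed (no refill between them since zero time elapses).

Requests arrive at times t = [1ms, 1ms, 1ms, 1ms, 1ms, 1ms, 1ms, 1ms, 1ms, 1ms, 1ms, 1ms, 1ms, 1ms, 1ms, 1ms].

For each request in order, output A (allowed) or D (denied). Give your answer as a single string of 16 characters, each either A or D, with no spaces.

Answer: AAAAADDDDDDDDDDD

Derivation:
Simulating step by step:
  req#1 t=1ms: ALLOW
  req#2 t=1ms: ALLOW
  req#3 t=1ms: ALLOW
  req#4 t=1ms: ALLOW
  req#5 t=1ms: ALLOW
  req#6 t=1ms: DENY
  req#7 t=1ms: DENY
  req#8 t=1ms: DENY
  req#9 t=1ms: DENY
  req#10 t=1ms: DENY
  req#11 t=1ms: DENY
  req#12 t=1ms: DENY
  req#13 t=1ms: DENY
  req#14 t=1ms: DENY
  req#15 t=1ms: DENY
  req#16 t=1ms: DENY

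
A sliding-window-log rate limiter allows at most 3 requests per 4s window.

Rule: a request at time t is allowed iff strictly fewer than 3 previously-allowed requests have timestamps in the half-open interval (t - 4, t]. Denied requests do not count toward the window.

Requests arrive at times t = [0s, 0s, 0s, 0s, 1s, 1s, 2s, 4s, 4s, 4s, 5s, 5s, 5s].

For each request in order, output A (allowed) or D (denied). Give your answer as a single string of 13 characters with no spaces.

Tracking allowed requests in the window:
  req#1 t=0s: ALLOW
  req#2 t=0s: ALLOW
  req#3 t=0s: ALLOW
  req#4 t=0s: DENY
  req#5 t=1s: DENY
  req#6 t=1s: DENY
  req#7 t=2s: DENY
  req#8 t=4s: ALLOW
  req#9 t=4s: ALLOW
  req#10 t=4s: ALLOW
  req#11 t=5s: DENY
  req#12 t=5s: DENY
  req#13 t=5s: DENY

Answer: AAADDDDAAADDD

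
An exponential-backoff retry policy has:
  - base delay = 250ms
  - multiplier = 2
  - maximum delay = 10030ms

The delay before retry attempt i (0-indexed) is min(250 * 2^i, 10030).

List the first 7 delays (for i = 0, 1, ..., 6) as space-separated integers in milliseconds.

Answer: 250 500 1000 2000 4000 8000 10030

Derivation:
Computing each delay:
  i=0: min(250*2^0, 10030) = 250
  i=1: min(250*2^1, 10030) = 500
  i=2: min(250*2^2, 10030) = 1000
  i=3: min(250*2^3, 10030) = 2000
  i=4: min(250*2^4, 10030) = 4000
  i=5: min(250*2^5, 10030) = 8000
  i=6: min(250*2^6, 10030) = 10030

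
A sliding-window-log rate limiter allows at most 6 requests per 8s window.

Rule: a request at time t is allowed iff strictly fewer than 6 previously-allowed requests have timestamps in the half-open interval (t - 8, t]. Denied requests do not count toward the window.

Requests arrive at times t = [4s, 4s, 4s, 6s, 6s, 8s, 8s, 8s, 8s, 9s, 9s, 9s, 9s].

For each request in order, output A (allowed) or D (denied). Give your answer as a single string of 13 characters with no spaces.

Answer: AAAAAADDDDDDD

Derivation:
Tracking allowed requests in the window:
  req#1 t=4s: ALLOW
  req#2 t=4s: ALLOW
  req#3 t=4s: ALLOW
  req#4 t=6s: ALLOW
  req#5 t=6s: ALLOW
  req#6 t=8s: ALLOW
  req#7 t=8s: DENY
  req#8 t=8s: DENY
  req#9 t=8s: DENY
  req#10 t=9s: DENY
  req#11 t=9s: DENY
  req#12 t=9s: DENY
  req#13 t=9s: DENY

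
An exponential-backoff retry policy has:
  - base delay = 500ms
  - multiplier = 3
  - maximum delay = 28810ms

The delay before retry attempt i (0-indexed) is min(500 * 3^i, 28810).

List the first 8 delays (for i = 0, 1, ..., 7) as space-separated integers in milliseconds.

Answer: 500 1500 4500 13500 28810 28810 28810 28810

Derivation:
Computing each delay:
  i=0: min(500*3^0, 28810) = 500
  i=1: min(500*3^1, 28810) = 1500
  i=2: min(500*3^2, 28810) = 4500
  i=3: min(500*3^3, 28810) = 13500
  i=4: min(500*3^4, 28810) = 28810
  i=5: min(500*3^5, 28810) = 28810
  i=6: min(500*3^6, 28810) = 28810
  i=7: min(500*3^7, 28810) = 28810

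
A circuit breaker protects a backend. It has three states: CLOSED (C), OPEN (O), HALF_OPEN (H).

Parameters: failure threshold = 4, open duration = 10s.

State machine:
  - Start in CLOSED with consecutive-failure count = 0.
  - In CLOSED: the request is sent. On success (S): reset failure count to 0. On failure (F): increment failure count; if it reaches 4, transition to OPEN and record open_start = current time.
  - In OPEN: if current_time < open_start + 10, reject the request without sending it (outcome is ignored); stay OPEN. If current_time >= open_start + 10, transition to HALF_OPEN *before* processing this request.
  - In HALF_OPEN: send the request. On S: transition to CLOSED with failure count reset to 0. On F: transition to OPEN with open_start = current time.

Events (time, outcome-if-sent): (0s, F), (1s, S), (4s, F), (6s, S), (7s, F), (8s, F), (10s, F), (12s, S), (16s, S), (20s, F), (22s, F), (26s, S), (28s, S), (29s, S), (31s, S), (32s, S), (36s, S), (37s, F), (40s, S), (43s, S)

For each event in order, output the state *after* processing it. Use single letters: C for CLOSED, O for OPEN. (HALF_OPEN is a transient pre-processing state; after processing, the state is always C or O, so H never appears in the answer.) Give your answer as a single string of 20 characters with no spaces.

Answer: CCCCCCCCCCCCCCCCCCCC

Derivation:
State after each event:
  event#1 t=0s outcome=F: state=CLOSED
  event#2 t=1s outcome=S: state=CLOSED
  event#3 t=4s outcome=F: state=CLOSED
  event#4 t=6s outcome=S: state=CLOSED
  event#5 t=7s outcome=F: state=CLOSED
  event#6 t=8s outcome=F: state=CLOSED
  event#7 t=10s outcome=F: state=CLOSED
  event#8 t=12s outcome=S: state=CLOSED
  event#9 t=16s outcome=S: state=CLOSED
  event#10 t=20s outcome=F: state=CLOSED
  event#11 t=22s outcome=F: state=CLOSED
  event#12 t=26s outcome=S: state=CLOSED
  event#13 t=28s outcome=S: state=CLOSED
  event#14 t=29s outcome=S: state=CLOSED
  event#15 t=31s outcome=S: state=CLOSED
  event#16 t=32s outcome=S: state=CLOSED
  event#17 t=36s outcome=S: state=CLOSED
  event#18 t=37s outcome=F: state=CLOSED
  event#19 t=40s outcome=S: state=CLOSED
  event#20 t=43s outcome=S: state=CLOSED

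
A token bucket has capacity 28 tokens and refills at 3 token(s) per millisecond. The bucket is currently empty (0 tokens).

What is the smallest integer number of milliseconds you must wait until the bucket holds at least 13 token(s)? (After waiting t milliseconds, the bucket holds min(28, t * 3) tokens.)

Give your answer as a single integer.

Need t * 3 >= 13, so t >= 13/3.
Smallest integer t = ceil(13/3) = 5.

Answer: 5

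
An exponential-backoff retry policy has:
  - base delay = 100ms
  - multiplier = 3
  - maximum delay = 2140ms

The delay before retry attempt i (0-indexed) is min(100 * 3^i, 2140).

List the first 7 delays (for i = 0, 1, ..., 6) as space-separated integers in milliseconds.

Answer: 100 300 900 2140 2140 2140 2140

Derivation:
Computing each delay:
  i=0: min(100*3^0, 2140) = 100
  i=1: min(100*3^1, 2140) = 300
  i=2: min(100*3^2, 2140) = 900
  i=3: min(100*3^3, 2140) = 2140
  i=4: min(100*3^4, 2140) = 2140
  i=5: min(100*3^5, 2140) = 2140
  i=6: min(100*3^6, 2140) = 2140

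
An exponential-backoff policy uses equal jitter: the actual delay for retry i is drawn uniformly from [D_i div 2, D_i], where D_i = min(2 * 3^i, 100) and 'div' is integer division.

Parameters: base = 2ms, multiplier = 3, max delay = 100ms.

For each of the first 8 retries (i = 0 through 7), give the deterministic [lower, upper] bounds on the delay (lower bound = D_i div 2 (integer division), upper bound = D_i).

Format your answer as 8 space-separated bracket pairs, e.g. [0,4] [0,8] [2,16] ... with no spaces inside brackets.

Answer: [1,2] [3,6] [9,18] [27,54] [50,100] [50,100] [50,100] [50,100]

Derivation:
Computing bounds per retry:
  i=0: D_i=min(2*3^0,100)=2, bounds=[1,2]
  i=1: D_i=min(2*3^1,100)=6, bounds=[3,6]
  i=2: D_i=min(2*3^2,100)=18, bounds=[9,18]
  i=3: D_i=min(2*3^3,100)=54, bounds=[27,54]
  i=4: D_i=min(2*3^4,100)=100, bounds=[50,100]
  i=5: D_i=min(2*3^5,100)=100, bounds=[50,100]
  i=6: D_i=min(2*3^6,100)=100, bounds=[50,100]
  i=7: D_i=min(2*3^7,100)=100, bounds=[50,100]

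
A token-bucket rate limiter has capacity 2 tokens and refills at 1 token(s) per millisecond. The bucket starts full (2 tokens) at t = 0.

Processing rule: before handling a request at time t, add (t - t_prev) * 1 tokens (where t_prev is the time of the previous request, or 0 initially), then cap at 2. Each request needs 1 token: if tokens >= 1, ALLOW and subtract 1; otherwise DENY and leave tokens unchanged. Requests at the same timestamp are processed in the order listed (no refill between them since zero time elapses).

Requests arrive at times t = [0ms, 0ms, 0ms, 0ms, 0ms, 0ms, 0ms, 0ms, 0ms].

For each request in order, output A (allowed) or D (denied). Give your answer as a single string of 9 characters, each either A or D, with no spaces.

Simulating step by step:
  req#1 t=0ms: ALLOW
  req#2 t=0ms: ALLOW
  req#3 t=0ms: DENY
  req#4 t=0ms: DENY
  req#5 t=0ms: DENY
  req#6 t=0ms: DENY
  req#7 t=0ms: DENY
  req#8 t=0ms: DENY
  req#9 t=0ms: DENY

Answer: AADDDDDDD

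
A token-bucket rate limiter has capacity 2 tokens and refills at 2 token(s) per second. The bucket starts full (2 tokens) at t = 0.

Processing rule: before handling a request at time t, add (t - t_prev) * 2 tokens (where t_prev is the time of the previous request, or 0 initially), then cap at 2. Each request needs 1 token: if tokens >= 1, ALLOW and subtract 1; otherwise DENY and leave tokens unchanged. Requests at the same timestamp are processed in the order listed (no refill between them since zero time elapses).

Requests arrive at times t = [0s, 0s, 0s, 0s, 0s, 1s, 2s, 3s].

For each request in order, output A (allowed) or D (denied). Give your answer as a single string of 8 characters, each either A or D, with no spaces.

Simulating step by step:
  req#1 t=0s: ALLOW
  req#2 t=0s: ALLOW
  req#3 t=0s: DENY
  req#4 t=0s: DENY
  req#5 t=0s: DENY
  req#6 t=1s: ALLOW
  req#7 t=2s: ALLOW
  req#8 t=3s: ALLOW

Answer: AADDDAAA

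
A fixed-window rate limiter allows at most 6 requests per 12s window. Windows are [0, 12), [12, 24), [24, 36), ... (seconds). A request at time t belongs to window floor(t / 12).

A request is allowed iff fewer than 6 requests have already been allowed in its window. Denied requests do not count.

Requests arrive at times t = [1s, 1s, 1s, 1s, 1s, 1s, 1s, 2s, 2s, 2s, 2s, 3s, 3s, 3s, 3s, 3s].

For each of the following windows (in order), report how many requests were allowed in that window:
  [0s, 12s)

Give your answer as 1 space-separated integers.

Processing requests:
  req#1 t=1s (window 0): ALLOW
  req#2 t=1s (window 0): ALLOW
  req#3 t=1s (window 0): ALLOW
  req#4 t=1s (window 0): ALLOW
  req#5 t=1s (window 0): ALLOW
  req#6 t=1s (window 0): ALLOW
  req#7 t=1s (window 0): DENY
  req#8 t=2s (window 0): DENY
  req#9 t=2s (window 0): DENY
  req#10 t=2s (window 0): DENY
  req#11 t=2s (window 0): DENY
  req#12 t=3s (window 0): DENY
  req#13 t=3s (window 0): DENY
  req#14 t=3s (window 0): DENY
  req#15 t=3s (window 0): DENY
  req#16 t=3s (window 0): DENY

Allowed counts by window: 6

Answer: 6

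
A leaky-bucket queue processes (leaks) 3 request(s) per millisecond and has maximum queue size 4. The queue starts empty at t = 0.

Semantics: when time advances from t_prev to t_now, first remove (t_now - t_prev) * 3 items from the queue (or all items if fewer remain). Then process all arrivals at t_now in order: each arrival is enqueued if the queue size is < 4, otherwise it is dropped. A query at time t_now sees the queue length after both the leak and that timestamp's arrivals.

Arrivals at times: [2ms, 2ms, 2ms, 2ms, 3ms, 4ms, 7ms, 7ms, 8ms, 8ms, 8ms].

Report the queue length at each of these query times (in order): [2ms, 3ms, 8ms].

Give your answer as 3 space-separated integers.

Queue lengths at query times:
  query t=2ms: backlog = 4
  query t=3ms: backlog = 2
  query t=8ms: backlog = 3

Answer: 4 2 3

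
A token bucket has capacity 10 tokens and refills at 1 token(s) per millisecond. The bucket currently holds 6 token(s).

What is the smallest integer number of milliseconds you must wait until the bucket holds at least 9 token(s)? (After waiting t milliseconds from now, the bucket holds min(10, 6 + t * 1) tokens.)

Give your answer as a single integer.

Need 6 + t * 1 >= 9, so t >= 3/1.
Smallest integer t = ceil(3/1) = 3.

Answer: 3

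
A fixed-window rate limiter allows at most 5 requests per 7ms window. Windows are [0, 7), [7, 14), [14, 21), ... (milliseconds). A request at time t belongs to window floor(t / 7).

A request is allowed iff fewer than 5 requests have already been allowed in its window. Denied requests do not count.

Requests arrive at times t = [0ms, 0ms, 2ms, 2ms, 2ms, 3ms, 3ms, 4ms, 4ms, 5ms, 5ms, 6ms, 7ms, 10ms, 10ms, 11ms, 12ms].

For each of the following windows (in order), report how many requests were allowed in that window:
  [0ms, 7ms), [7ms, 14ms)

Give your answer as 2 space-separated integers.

Processing requests:
  req#1 t=0ms (window 0): ALLOW
  req#2 t=0ms (window 0): ALLOW
  req#3 t=2ms (window 0): ALLOW
  req#4 t=2ms (window 0): ALLOW
  req#5 t=2ms (window 0): ALLOW
  req#6 t=3ms (window 0): DENY
  req#7 t=3ms (window 0): DENY
  req#8 t=4ms (window 0): DENY
  req#9 t=4ms (window 0): DENY
  req#10 t=5ms (window 0): DENY
  req#11 t=5ms (window 0): DENY
  req#12 t=6ms (window 0): DENY
  req#13 t=7ms (window 1): ALLOW
  req#14 t=10ms (window 1): ALLOW
  req#15 t=10ms (window 1): ALLOW
  req#16 t=11ms (window 1): ALLOW
  req#17 t=12ms (window 1): ALLOW

Allowed counts by window: 5 5

Answer: 5 5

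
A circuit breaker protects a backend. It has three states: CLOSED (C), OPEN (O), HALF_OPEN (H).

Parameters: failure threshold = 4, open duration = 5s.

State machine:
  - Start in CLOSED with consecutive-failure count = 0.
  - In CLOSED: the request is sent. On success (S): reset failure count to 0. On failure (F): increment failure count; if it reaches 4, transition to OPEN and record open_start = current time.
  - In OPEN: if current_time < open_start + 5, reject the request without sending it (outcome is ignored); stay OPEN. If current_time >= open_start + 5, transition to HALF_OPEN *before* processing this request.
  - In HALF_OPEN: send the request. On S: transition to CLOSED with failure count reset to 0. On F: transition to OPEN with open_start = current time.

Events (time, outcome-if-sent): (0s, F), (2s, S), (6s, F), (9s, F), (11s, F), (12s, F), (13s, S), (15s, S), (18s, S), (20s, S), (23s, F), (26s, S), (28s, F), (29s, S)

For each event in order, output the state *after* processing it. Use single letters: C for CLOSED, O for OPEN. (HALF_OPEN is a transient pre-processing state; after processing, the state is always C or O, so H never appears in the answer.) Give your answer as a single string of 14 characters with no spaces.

Answer: CCCCCOOOCCCCCC

Derivation:
State after each event:
  event#1 t=0s outcome=F: state=CLOSED
  event#2 t=2s outcome=S: state=CLOSED
  event#3 t=6s outcome=F: state=CLOSED
  event#4 t=9s outcome=F: state=CLOSED
  event#5 t=11s outcome=F: state=CLOSED
  event#6 t=12s outcome=F: state=OPEN
  event#7 t=13s outcome=S: state=OPEN
  event#8 t=15s outcome=S: state=OPEN
  event#9 t=18s outcome=S: state=CLOSED
  event#10 t=20s outcome=S: state=CLOSED
  event#11 t=23s outcome=F: state=CLOSED
  event#12 t=26s outcome=S: state=CLOSED
  event#13 t=28s outcome=F: state=CLOSED
  event#14 t=29s outcome=S: state=CLOSED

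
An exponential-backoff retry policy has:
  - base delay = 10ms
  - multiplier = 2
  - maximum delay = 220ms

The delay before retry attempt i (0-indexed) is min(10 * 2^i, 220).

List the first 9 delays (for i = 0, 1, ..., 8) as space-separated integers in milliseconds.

Answer: 10 20 40 80 160 220 220 220 220

Derivation:
Computing each delay:
  i=0: min(10*2^0, 220) = 10
  i=1: min(10*2^1, 220) = 20
  i=2: min(10*2^2, 220) = 40
  i=3: min(10*2^3, 220) = 80
  i=4: min(10*2^4, 220) = 160
  i=5: min(10*2^5, 220) = 220
  i=6: min(10*2^6, 220) = 220
  i=7: min(10*2^7, 220) = 220
  i=8: min(10*2^8, 220) = 220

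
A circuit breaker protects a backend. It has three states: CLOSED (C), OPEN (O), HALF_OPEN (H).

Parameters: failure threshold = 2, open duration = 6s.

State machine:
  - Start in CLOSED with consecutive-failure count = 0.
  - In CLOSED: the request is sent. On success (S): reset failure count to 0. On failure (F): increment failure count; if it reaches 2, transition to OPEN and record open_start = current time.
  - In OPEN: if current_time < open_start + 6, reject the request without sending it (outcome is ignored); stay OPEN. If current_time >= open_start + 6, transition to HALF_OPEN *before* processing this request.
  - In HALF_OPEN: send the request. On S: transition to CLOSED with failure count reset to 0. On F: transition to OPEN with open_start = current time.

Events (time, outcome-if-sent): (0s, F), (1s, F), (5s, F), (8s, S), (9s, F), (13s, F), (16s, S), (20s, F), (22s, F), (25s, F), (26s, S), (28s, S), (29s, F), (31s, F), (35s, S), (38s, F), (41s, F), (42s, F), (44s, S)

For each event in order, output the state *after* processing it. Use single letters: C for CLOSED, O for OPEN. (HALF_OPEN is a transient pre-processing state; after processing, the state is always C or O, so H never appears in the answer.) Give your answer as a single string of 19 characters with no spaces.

Answer: COOCCOOOOOCCCOOOOOC

Derivation:
State after each event:
  event#1 t=0s outcome=F: state=CLOSED
  event#2 t=1s outcome=F: state=OPEN
  event#3 t=5s outcome=F: state=OPEN
  event#4 t=8s outcome=S: state=CLOSED
  event#5 t=9s outcome=F: state=CLOSED
  event#6 t=13s outcome=F: state=OPEN
  event#7 t=16s outcome=S: state=OPEN
  event#8 t=20s outcome=F: state=OPEN
  event#9 t=22s outcome=F: state=OPEN
  event#10 t=25s outcome=F: state=OPEN
  event#11 t=26s outcome=S: state=CLOSED
  event#12 t=28s outcome=S: state=CLOSED
  event#13 t=29s outcome=F: state=CLOSED
  event#14 t=31s outcome=F: state=OPEN
  event#15 t=35s outcome=S: state=OPEN
  event#16 t=38s outcome=F: state=OPEN
  event#17 t=41s outcome=F: state=OPEN
  event#18 t=42s outcome=F: state=OPEN
  event#19 t=44s outcome=S: state=CLOSED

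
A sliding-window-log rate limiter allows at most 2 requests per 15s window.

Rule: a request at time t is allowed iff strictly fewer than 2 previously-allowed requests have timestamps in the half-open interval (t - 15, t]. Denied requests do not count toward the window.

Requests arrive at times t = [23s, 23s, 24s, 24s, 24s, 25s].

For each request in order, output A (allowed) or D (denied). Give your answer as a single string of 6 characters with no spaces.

Answer: AADDDD

Derivation:
Tracking allowed requests in the window:
  req#1 t=23s: ALLOW
  req#2 t=23s: ALLOW
  req#3 t=24s: DENY
  req#4 t=24s: DENY
  req#5 t=24s: DENY
  req#6 t=25s: DENY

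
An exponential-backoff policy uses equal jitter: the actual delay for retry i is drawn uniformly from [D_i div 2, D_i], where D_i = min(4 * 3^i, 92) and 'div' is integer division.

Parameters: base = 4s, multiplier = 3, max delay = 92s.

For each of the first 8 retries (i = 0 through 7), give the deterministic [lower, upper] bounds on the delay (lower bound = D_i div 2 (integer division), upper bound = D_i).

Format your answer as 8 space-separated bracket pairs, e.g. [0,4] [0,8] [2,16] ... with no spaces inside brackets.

Answer: [2,4] [6,12] [18,36] [46,92] [46,92] [46,92] [46,92] [46,92]

Derivation:
Computing bounds per retry:
  i=0: D_i=min(4*3^0,92)=4, bounds=[2,4]
  i=1: D_i=min(4*3^1,92)=12, bounds=[6,12]
  i=2: D_i=min(4*3^2,92)=36, bounds=[18,36]
  i=3: D_i=min(4*3^3,92)=92, bounds=[46,92]
  i=4: D_i=min(4*3^4,92)=92, bounds=[46,92]
  i=5: D_i=min(4*3^5,92)=92, bounds=[46,92]
  i=6: D_i=min(4*3^6,92)=92, bounds=[46,92]
  i=7: D_i=min(4*3^7,92)=92, bounds=[46,92]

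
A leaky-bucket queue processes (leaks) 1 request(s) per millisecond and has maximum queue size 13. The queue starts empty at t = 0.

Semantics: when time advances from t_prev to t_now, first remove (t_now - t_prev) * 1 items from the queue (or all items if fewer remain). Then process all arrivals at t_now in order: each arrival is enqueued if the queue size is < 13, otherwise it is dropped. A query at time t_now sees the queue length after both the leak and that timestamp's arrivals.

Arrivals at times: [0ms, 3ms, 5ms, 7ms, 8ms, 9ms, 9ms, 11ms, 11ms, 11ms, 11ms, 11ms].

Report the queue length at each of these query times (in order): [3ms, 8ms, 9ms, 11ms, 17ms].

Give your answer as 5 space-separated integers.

Answer: 1 1 2 5 0

Derivation:
Queue lengths at query times:
  query t=3ms: backlog = 1
  query t=8ms: backlog = 1
  query t=9ms: backlog = 2
  query t=11ms: backlog = 5
  query t=17ms: backlog = 0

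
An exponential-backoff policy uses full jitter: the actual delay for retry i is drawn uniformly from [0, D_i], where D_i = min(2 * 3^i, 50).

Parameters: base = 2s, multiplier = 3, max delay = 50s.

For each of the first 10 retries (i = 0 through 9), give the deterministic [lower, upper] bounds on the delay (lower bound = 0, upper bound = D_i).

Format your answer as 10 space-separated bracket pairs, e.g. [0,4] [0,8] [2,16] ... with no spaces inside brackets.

Computing bounds per retry:
  i=0: D_i=min(2*3^0,50)=2, bounds=[0,2]
  i=1: D_i=min(2*3^1,50)=6, bounds=[0,6]
  i=2: D_i=min(2*3^2,50)=18, bounds=[0,18]
  i=3: D_i=min(2*3^3,50)=50, bounds=[0,50]
  i=4: D_i=min(2*3^4,50)=50, bounds=[0,50]
  i=5: D_i=min(2*3^5,50)=50, bounds=[0,50]
  i=6: D_i=min(2*3^6,50)=50, bounds=[0,50]
  i=7: D_i=min(2*3^7,50)=50, bounds=[0,50]
  i=8: D_i=min(2*3^8,50)=50, bounds=[0,50]
  i=9: D_i=min(2*3^9,50)=50, bounds=[0,50]

Answer: [0,2] [0,6] [0,18] [0,50] [0,50] [0,50] [0,50] [0,50] [0,50] [0,50]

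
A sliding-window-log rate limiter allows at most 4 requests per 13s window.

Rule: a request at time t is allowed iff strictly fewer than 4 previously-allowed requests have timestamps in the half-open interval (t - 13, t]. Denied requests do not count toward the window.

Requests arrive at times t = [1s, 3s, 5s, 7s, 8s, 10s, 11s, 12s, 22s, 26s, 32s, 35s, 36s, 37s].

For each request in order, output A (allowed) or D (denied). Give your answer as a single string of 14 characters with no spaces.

Answer: AAAADDDDAAAAAD

Derivation:
Tracking allowed requests in the window:
  req#1 t=1s: ALLOW
  req#2 t=3s: ALLOW
  req#3 t=5s: ALLOW
  req#4 t=7s: ALLOW
  req#5 t=8s: DENY
  req#6 t=10s: DENY
  req#7 t=11s: DENY
  req#8 t=12s: DENY
  req#9 t=22s: ALLOW
  req#10 t=26s: ALLOW
  req#11 t=32s: ALLOW
  req#12 t=35s: ALLOW
  req#13 t=36s: ALLOW
  req#14 t=37s: DENY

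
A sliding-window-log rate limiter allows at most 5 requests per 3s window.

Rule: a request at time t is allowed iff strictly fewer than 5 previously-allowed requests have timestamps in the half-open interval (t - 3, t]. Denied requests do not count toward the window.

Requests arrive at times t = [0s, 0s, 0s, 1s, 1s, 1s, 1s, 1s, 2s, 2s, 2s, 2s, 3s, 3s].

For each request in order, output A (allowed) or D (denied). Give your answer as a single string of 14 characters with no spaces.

Answer: AAAAADDDDDDDAA

Derivation:
Tracking allowed requests in the window:
  req#1 t=0s: ALLOW
  req#2 t=0s: ALLOW
  req#3 t=0s: ALLOW
  req#4 t=1s: ALLOW
  req#5 t=1s: ALLOW
  req#6 t=1s: DENY
  req#7 t=1s: DENY
  req#8 t=1s: DENY
  req#9 t=2s: DENY
  req#10 t=2s: DENY
  req#11 t=2s: DENY
  req#12 t=2s: DENY
  req#13 t=3s: ALLOW
  req#14 t=3s: ALLOW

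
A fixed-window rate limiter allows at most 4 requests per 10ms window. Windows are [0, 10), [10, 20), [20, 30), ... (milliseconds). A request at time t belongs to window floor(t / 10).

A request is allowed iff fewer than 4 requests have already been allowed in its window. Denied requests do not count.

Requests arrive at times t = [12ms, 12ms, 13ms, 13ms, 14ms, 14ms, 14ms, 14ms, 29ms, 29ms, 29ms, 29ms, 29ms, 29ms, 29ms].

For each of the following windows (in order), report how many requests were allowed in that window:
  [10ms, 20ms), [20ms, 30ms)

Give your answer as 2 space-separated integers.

Answer: 4 4

Derivation:
Processing requests:
  req#1 t=12ms (window 1): ALLOW
  req#2 t=12ms (window 1): ALLOW
  req#3 t=13ms (window 1): ALLOW
  req#4 t=13ms (window 1): ALLOW
  req#5 t=14ms (window 1): DENY
  req#6 t=14ms (window 1): DENY
  req#7 t=14ms (window 1): DENY
  req#8 t=14ms (window 1): DENY
  req#9 t=29ms (window 2): ALLOW
  req#10 t=29ms (window 2): ALLOW
  req#11 t=29ms (window 2): ALLOW
  req#12 t=29ms (window 2): ALLOW
  req#13 t=29ms (window 2): DENY
  req#14 t=29ms (window 2): DENY
  req#15 t=29ms (window 2): DENY

Allowed counts by window: 4 4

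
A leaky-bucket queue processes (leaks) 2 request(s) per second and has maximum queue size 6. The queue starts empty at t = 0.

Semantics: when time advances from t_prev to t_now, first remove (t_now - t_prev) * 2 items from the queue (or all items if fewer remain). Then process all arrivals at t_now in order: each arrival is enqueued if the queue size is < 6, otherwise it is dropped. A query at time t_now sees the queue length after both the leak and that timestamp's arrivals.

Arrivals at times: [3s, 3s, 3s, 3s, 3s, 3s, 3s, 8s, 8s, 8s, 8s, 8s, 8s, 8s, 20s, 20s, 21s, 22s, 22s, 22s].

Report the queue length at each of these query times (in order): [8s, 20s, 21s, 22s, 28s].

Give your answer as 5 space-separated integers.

Queue lengths at query times:
  query t=8s: backlog = 6
  query t=20s: backlog = 2
  query t=21s: backlog = 1
  query t=22s: backlog = 3
  query t=28s: backlog = 0

Answer: 6 2 1 3 0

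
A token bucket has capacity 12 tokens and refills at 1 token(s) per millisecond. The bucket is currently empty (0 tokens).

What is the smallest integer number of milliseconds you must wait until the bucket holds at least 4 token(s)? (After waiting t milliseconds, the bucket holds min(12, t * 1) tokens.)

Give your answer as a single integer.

Answer: 4

Derivation:
Need t * 1 >= 4, so t >= 4/1.
Smallest integer t = ceil(4/1) = 4.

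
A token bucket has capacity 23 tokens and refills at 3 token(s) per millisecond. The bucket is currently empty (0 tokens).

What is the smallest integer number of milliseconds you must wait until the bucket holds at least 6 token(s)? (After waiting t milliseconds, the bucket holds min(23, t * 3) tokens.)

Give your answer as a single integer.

Need t * 3 >= 6, so t >= 6/3.
Smallest integer t = ceil(6/3) = 2.

Answer: 2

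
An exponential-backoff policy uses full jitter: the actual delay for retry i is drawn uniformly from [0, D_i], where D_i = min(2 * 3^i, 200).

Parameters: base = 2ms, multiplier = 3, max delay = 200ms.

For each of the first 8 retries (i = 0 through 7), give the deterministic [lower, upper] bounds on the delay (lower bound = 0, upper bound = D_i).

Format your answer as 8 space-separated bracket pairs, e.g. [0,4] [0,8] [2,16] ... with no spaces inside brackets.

Answer: [0,2] [0,6] [0,18] [0,54] [0,162] [0,200] [0,200] [0,200]

Derivation:
Computing bounds per retry:
  i=0: D_i=min(2*3^0,200)=2, bounds=[0,2]
  i=1: D_i=min(2*3^1,200)=6, bounds=[0,6]
  i=2: D_i=min(2*3^2,200)=18, bounds=[0,18]
  i=3: D_i=min(2*3^3,200)=54, bounds=[0,54]
  i=4: D_i=min(2*3^4,200)=162, bounds=[0,162]
  i=5: D_i=min(2*3^5,200)=200, bounds=[0,200]
  i=6: D_i=min(2*3^6,200)=200, bounds=[0,200]
  i=7: D_i=min(2*3^7,200)=200, bounds=[0,200]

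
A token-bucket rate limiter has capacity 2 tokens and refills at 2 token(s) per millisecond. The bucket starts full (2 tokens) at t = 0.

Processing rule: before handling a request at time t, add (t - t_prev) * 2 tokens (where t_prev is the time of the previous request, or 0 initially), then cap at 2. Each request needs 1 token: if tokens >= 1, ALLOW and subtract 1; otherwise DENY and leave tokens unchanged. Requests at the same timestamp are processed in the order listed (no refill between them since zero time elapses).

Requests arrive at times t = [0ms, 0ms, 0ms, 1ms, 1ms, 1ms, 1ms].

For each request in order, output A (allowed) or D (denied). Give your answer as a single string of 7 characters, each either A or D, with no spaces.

Simulating step by step:
  req#1 t=0ms: ALLOW
  req#2 t=0ms: ALLOW
  req#3 t=0ms: DENY
  req#4 t=1ms: ALLOW
  req#5 t=1ms: ALLOW
  req#6 t=1ms: DENY
  req#7 t=1ms: DENY

Answer: AADAADD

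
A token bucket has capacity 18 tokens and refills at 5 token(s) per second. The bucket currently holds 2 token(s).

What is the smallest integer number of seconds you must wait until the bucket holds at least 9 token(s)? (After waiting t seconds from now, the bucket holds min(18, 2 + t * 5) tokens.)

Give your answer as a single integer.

Answer: 2

Derivation:
Need 2 + t * 5 >= 9, so t >= 7/5.
Smallest integer t = ceil(7/5) = 2.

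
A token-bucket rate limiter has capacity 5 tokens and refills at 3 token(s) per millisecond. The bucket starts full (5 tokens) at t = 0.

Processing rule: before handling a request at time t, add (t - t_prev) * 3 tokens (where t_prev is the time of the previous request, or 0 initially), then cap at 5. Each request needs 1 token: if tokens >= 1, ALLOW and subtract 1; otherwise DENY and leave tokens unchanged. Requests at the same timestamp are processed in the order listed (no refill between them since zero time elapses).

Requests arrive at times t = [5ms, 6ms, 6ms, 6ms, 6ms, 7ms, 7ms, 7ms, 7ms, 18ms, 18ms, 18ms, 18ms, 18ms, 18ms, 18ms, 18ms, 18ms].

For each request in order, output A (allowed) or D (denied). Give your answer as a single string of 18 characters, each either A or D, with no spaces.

Answer: AAAAAAAAAAAAAADDDD

Derivation:
Simulating step by step:
  req#1 t=5ms: ALLOW
  req#2 t=6ms: ALLOW
  req#3 t=6ms: ALLOW
  req#4 t=6ms: ALLOW
  req#5 t=6ms: ALLOW
  req#6 t=7ms: ALLOW
  req#7 t=7ms: ALLOW
  req#8 t=7ms: ALLOW
  req#9 t=7ms: ALLOW
  req#10 t=18ms: ALLOW
  req#11 t=18ms: ALLOW
  req#12 t=18ms: ALLOW
  req#13 t=18ms: ALLOW
  req#14 t=18ms: ALLOW
  req#15 t=18ms: DENY
  req#16 t=18ms: DENY
  req#17 t=18ms: DENY
  req#18 t=18ms: DENY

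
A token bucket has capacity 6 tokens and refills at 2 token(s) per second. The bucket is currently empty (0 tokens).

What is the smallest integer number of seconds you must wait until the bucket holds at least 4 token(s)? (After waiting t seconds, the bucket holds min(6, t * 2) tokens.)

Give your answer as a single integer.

Need t * 2 >= 4, so t >= 4/2.
Smallest integer t = ceil(4/2) = 2.

Answer: 2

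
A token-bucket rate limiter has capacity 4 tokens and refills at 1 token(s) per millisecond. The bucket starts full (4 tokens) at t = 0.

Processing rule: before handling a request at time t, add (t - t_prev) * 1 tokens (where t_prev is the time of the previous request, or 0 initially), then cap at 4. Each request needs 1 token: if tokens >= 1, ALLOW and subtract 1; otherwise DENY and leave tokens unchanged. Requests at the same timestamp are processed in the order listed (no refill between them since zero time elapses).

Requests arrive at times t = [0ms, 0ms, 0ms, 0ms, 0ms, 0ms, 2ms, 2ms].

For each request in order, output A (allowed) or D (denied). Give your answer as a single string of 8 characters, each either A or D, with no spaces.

Simulating step by step:
  req#1 t=0ms: ALLOW
  req#2 t=0ms: ALLOW
  req#3 t=0ms: ALLOW
  req#4 t=0ms: ALLOW
  req#5 t=0ms: DENY
  req#6 t=0ms: DENY
  req#7 t=2ms: ALLOW
  req#8 t=2ms: ALLOW

Answer: AAAADDAA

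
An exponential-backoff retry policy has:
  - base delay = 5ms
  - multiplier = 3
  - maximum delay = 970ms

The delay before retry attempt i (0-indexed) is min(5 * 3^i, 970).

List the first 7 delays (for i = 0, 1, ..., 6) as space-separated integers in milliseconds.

Answer: 5 15 45 135 405 970 970

Derivation:
Computing each delay:
  i=0: min(5*3^0, 970) = 5
  i=1: min(5*3^1, 970) = 15
  i=2: min(5*3^2, 970) = 45
  i=3: min(5*3^3, 970) = 135
  i=4: min(5*3^4, 970) = 405
  i=5: min(5*3^5, 970) = 970
  i=6: min(5*3^6, 970) = 970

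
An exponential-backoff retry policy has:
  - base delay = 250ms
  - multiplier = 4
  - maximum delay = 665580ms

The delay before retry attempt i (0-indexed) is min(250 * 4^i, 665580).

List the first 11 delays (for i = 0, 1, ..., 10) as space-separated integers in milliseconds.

Answer: 250 1000 4000 16000 64000 256000 665580 665580 665580 665580 665580

Derivation:
Computing each delay:
  i=0: min(250*4^0, 665580) = 250
  i=1: min(250*4^1, 665580) = 1000
  i=2: min(250*4^2, 665580) = 4000
  i=3: min(250*4^3, 665580) = 16000
  i=4: min(250*4^4, 665580) = 64000
  i=5: min(250*4^5, 665580) = 256000
  i=6: min(250*4^6, 665580) = 665580
  i=7: min(250*4^7, 665580) = 665580
  i=8: min(250*4^8, 665580) = 665580
  i=9: min(250*4^9, 665580) = 665580
  i=10: min(250*4^10, 665580) = 665580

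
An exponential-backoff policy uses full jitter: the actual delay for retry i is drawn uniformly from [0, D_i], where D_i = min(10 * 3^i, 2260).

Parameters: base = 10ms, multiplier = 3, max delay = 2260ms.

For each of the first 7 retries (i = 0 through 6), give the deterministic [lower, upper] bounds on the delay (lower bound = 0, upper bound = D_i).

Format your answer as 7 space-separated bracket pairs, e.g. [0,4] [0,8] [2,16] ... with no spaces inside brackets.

Answer: [0,10] [0,30] [0,90] [0,270] [0,810] [0,2260] [0,2260]

Derivation:
Computing bounds per retry:
  i=0: D_i=min(10*3^0,2260)=10, bounds=[0,10]
  i=1: D_i=min(10*3^1,2260)=30, bounds=[0,30]
  i=2: D_i=min(10*3^2,2260)=90, bounds=[0,90]
  i=3: D_i=min(10*3^3,2260)=270, bounds=[0,270]
  i=4: D_i=min(10*3^4,2260)=810, bounds=[0,810]
  i=5: D_i=min(10*3^5,2260)=2260, bounds=[0,2260]
  i=6: D_i=min(10*3^6,2260)=2260, bounds=[0,2260]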